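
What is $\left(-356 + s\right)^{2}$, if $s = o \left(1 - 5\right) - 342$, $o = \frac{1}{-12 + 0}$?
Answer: $\frac{4380649}{9} \approx 4.8674 \cdot 10^{5}$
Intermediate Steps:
$o = - \frac{1}{12}$ ($o = \frac{1}{-12} = - \frac{1}{12} \approx -0.083333$)
$s = - \frac{1025}{3}$ ($s = - \frac{1 - 5}{12} - 342 = \left(- \frac{1}{12}\right) \left(-4\right) - 342 = \frac{1}{3} - 342 = - \frac{1025}{3} \approx -341.67$)
$\left(-356 + s\right)^{2} = \left(-356 - \frac{1025}{3}\right)^{2} = \left(- \frac{2093}{3}\right)^{2} = \frac{4380649}{9}$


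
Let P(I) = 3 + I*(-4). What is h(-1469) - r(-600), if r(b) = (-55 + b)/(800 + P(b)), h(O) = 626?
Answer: 2005733/3203 ≈ 626.20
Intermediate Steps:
P(I) = 3 - 4*I
r(b) = (-55 + b)/(803 - 4*b) (r(b) = (-55 + b)/(800 + (3 - 4*b)) = (-55 + b)/(803 - 4*b))
h(-1469) - r(-600) = 626 - (55 - 1*(-600))/(-803 + 4*(-600)) = 626 - (55 + 600)/(-803 - 2400) = 626 - 655/(-3203) = 626 - (-1)*655/3203 = 626 - 1*(-655/3203) = 626 + 655/3203 = 2005733/3203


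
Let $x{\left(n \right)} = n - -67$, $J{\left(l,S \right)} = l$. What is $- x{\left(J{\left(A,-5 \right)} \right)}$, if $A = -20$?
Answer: $-47$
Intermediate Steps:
$x{\left(n \right)} = 67 + n$ ($x{\left(n \right)} = n + 67 = 67 + n$)
$- x{\left(J{\left(A,-5 \right)} \right)} = - (67 - 20) = \left(-1\right) 47 = -47$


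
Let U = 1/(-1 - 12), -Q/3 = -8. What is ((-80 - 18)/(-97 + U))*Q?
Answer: 15288/631 ≈ 24.228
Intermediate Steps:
Q = 24 (Q = -3*(-8) = 24)
U = -1/13 (U = 1/(-13) = -1/13*1 = -1/13 ≈ -0.076923)
((-80 - 18)/(-97 + U))*Q = ((-80 - 18)/(-97 - 1/13))*24 = -98/(-1262/13)*24 = -98*(-13/1262)*24 = (637/631)*24 = 15288/631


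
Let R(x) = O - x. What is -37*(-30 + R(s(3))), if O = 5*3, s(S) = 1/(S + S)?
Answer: 3367/6 ≈ 561.17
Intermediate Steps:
s(S) = 1/(2*S)
O = 15
R(x) = 15 - x
-37*(-30 + R(s(3))) = -37*(-30 + (15 - 1/(2*3))) = -37*(-30 + (15 - 1*⅙)) = -37*(-30 + (15 - ⅙)) = -37*(-30 + 89/6) = -37*(-91/6) = 3367/6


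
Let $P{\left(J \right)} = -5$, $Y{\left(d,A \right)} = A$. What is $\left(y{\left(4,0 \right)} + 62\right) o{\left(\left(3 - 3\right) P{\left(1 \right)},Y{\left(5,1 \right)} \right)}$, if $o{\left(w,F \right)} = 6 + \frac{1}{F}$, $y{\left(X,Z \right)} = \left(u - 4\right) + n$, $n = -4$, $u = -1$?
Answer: $371$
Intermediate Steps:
$y{\left(X,Z \right)} = -9$ ($y{\left(X,Z \right)} = \left(-1 - 4\right) - 4 = -5 - 4 = -9$)
$\left(y{\left(4,0 \right)} + 62\right) o{\left(\left(3 - 3\right) P{\left(1 \right)},Y{\left(5,1 \right)} \right)} = \left(-9 + 62\right) \left(6 + 1^{-1}\right) = 53 \left(6 + 1\right) = 53 \cdot 7 = 371$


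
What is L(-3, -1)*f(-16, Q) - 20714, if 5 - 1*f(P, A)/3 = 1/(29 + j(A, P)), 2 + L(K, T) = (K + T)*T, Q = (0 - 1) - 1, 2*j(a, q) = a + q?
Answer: -206843/10 ≈ -20684.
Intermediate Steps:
j(a, q) = a/2 + q/2 (j(a, q) = (a + q)/2 = a/2 + q/2)
Q = -2 (Q = -1 - 1 = -2)
L(K, T) = -2 + T*(K + T) (L(K, T) = -2 + (K + T)*T = -2 + T*(K + T))
f(P, A) = 15 - 3/(29 + A/2 + P/2) (f(P, A) = 15 - 3/(29 + (A/2 + P/2)) = 15 - 3/(29 + A/2 + P/2))
L(-3, -1)*f(-16, Q) - 20714 = (-2 + (-1)² - 3*(-1))*(3*(288 + 5*(-2) + 5*(-16))/(58 - 2 - 16)) - 20714 = (-2 + 1 + 3)*(3*(288 - 10 - 80)/40) - 20714 = 2*(3*(1/40)*198) - 20714 = 2*(297/20) - 20714 = 297/10 - 20714 = -206843/10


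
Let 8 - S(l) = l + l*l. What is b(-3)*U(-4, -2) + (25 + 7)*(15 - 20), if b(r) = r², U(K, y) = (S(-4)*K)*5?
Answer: 560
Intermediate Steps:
S(l) = 8 - l - l² (S(l) = 8 - (l + l*l) = 8 - (l + l²) = 8 + (-l - l²) = 8 - l - l²)
U(K, y) = -20*K (U(K, y) = ((8 - 1*(-4) - 1*(-4)²)*K)*5 = ((8 + 4 - 1*16)*K)*5 = ((8 + 4 - 16)*K)*5 = -4*K*5 = -20*K)
b(-3)*U(-4, -2) + (25 + 7)*(15 - 20) = (-3)²*(-20*(-4)) + (25 + 7)*(15 - 20) = 9*80 + 32*(-5) = 720 - 160 = 560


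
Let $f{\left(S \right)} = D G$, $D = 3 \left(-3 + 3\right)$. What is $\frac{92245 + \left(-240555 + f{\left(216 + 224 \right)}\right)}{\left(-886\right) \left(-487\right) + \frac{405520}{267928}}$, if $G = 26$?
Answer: $- \frac{2483525105}{7225407176} \approx -0.34372$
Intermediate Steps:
$D = 0$ ($D = 3 \cdot 0 = 0$)
$f{\left(S \right)} = 0$ ($f{\left(S \right)} = 0 \cdot 26 = 0$)
$\frac{92245 + \left(-240555 + f{\left(216 + 224 \right)}\right)}{\left(-886\right) \left(-487\right) + \frac{405520}{267928}} = \frac{92245 + \left(-240555 + 0\right)}{\left(-886\right) \left(-487\right) + \frac{405520}{267928}} = \frac{92245 - 240555}{431482 + 405520 \cdot \frac{1}{267928}} = - \frac{148310}{431482 + \frac{50690}{33491}} = - \frac{148310}{\frac{14450814352}{33491}} = \left(-148310\right) \frac{33491}{14450814352} = - \frac{2483525105}{7225407176}$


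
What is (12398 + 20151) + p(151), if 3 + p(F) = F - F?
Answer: 32546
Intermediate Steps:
p(F) = -3 (p(F) = -3 + (F - F) = -3 + 0 = -3)
(12398 + 20151) + p(151) = (12398 + 20151) - 3 = 32549 - 3 = 32546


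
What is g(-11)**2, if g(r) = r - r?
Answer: 0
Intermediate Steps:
g(r) = 0
g(-11)**2 = 0**2 = 0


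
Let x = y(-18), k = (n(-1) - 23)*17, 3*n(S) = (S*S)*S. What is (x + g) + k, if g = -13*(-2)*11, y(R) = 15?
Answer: -287/3 ≈ -95.667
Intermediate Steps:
n(S) = S**3/3 (n(S) = ((S*S)*S)/3 = (S**2*S)/3 = S**3/3)
k = -1190/3 (k = ((1/3)*(-1)**3 - 23)*17 = ((1/3)*(-1) - 23)*17 = (-1/3 - 23)*17 = -70/3*17 = -1190/3 ≈ -396.67)
x = 15
g = 286 (g = 26*11 = 286)
(x + g) + k = (15 + 286) - 1190/3 = 301 - 1190/3 = -287/3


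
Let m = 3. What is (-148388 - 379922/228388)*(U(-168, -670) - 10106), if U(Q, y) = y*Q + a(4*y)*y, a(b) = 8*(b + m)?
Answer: -122439083546244771/57097 ≈ -2.1444e+12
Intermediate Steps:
a(b) = 24 + 8*b (a(b) = 8*(b + 3) = 8*(3 + b) = 24 + 8*b)
U(Q, y) = Q*y + y*(24 + 32*y) (U(Q, y) = y*Q + (24 + 8*(4*y))*y = Q*y + (24 + 32*y)*y = Q*y + y*(24 + 32*y))
(-148388 - 379922/228388)*(U(-168, -670) - 10106) = (-148388 - 379922/228388)*(-670*(24 - 168 + 32*(-670)) - 10106) = (-148388 - 379922*1/228388)*(-670*(24 - 168 - 21440) - 10106) = (-148388 - 189961/114194)*(-670*(-21584) - 10106) = -16945209233*(14461280 - 10106)/114194 = -16945209233/114194*14451174 = -122439083546244771/57097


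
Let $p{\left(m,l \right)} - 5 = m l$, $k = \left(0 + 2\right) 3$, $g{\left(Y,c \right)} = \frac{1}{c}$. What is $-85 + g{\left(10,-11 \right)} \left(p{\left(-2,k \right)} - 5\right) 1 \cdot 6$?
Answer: $- \frac{863}{11} \approx -78.455$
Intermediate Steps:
$k = 6$ ($k = 2 \cdot 3 = 6$)
$p{\left(m,l \right)} = 5 + l m$ ($p{\left(m,l \right)} = 5 + m l = 5 + l m$)
$-85 + g{\left(10,-11 \right)} \left(p{\left(-2,k \right)} - 5\right) 1 \cdot 6 = -85 + \frac{\left(\left(5 + 6 \left(-2\right)\right) - 5\right) 1 \cdot 6}{-11} = -85 - \frac{\left(\left(5 - 12\right) - 5\right) 6}{11} = -85 - \frac{\left(-7 - 5\right) 6}{11} = -85 - \frac{\left(-12\right) 6}{11} = -85 - - \frac{72}{11} = -85 + \frac{72}{11} = - \frac{863}{11}$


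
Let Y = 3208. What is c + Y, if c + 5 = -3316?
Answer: -113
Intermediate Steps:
c = -3321 (c = -5 - 3316 = -3321)
c + Y = -3321 + 3208 = -113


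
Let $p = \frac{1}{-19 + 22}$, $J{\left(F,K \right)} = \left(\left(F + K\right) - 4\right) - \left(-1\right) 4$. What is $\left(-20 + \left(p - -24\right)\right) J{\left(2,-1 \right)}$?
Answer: $\frac{13}{3} \approx 4.3333$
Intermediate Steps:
$J{\left(F,K \right)} = F + K$ ($J{\left(F,K \right)} = \left(-4 + F + K\right) - -4 = \left(-4 + F + K\right) + 4 = F + K$)
$p = \frac{1}{3} \approx 0.33333$
$\left(-20 + \left(p - -24\right)\right) J{\left(2,-1 \right)} = \left(-20 + \left(\frac{1}{3} - -24\right)\right) \left(2 - 1\right) = \left(-20 + \left(\frac{1}{3} + 24\right)\right) 1 = \left(-20 + \frac{73}{3}\right) 1 = \frac{13}{3} \cdot 1 = \frac{13}{3}$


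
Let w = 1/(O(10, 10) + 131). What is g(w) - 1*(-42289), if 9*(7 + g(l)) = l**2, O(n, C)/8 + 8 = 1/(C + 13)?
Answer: 913063258267/21594609 ≈ 42282.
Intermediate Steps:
O(n, C) = -64 + 8/(13 + C) (O(n, C) = -64 + 8/(C + 13) = -64 + 8/(13 + C))
w = 23/1549 (w = 1/(8*(-103 - 8*10)/(13 + 10) + 131) = 1/(8*(-103 - 80)/23 + 131) = 1/(8*(1/23)*(-183) + 131) = 1/(-1464/23 + 131) = 1/(1549/23) = 23/1549 ≈ 0.014848)
g(l) = -7 + l**2/9
g(w) - 1*(-42289) = (-7 + (23/1549)**2/9) - 1*(-42289) = (-7 + (1/9)*(529/2399401)) + 42289 = (-7 + 529/21594609) + 42289 = -151161734/21594609 + 42289 = 913063258267/21594609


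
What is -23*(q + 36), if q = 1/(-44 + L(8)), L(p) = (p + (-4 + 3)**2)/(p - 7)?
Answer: -28957/35 ≈ -827.34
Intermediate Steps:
L(p) = (1 + p)/(-7 + p) (L(p) = (p + (-1)**2)/(-7 + p) = (p + 1)/(-7 + p) = (1 + p)/(-7 + p))
q = -1/35 (q = 1/(-44 + (1 + 8)/(-7 + 8)) = 1/(-44 + 9/1) = 1/(-44 + 1*9) = 1/(-44 + 9) = 1/(-35) = -1/35 ≈ -0.028571)
-23*(q + 36) = -23*(-1/35 + 36) = -23*1259/35 = -28957/35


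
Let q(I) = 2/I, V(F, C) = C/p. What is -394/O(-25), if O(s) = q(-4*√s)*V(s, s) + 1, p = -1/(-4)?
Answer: -394/101 - 3940*I/101 ≈ -3.901 - 39.01*I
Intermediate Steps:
p = ¼ (p = -1*(-¼) = ¼ ≈ 0.25000)
V(F, C) = 4*C (V(F, C) = C/(¼) = C*4 = 4*C)
O(s) = 1 - 2*√s (O(s) = (2/((-4*√s)))*(4*s) + 1 = (2*(-1/(4*√s)))*(4*s) + 1 = (-1/(2*√s))*(4*s) + 1 = -2*√s + 1 = 1 - 2*√s)
-394/O(-25) = -394/(1 - 10*I) = -394*(1 + 10*I)/101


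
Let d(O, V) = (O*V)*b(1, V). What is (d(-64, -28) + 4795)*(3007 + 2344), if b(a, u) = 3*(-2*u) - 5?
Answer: 1588663741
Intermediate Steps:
b(a, u) = -5 - 6*u (b(a, u) = -6*u - 5 = -5 - 6*u)
d(O, V) = O*V*(-5 - 6*V) (d(O, V) = (O*V)*(-5 - 6*V) = O*V*(-5 - 6*V))
(d(-64, -28) + 4795)*(3007 + 2344) = (-1*(-64)*(-28)*(5 + 6*(-28)) + 4795)*(3007 + 2344) = (-1*(-64)*(-28)*(5 - 168) + 4795)*5351 = (-1*(-64)*(-28)*(-163) + 4795)*5351 = (292096 + 4795)*5351 = 296891*5351 = 1588663741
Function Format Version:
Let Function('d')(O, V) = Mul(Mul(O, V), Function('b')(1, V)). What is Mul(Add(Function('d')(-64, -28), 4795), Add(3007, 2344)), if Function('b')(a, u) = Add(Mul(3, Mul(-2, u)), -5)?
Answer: 1588663741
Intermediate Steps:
Function('b')(a, u) = Add(-5, Mul(-6, u)) (Function('b')(a, u) = Add(Mul(-6, u), -5) = Add(-5, Mul(-6, u)))
Function('d')(O, V) = Mul(O, V, Add(-5, Mul(-6, V))) (Function('d')(O, V) = Mul(Mul(O, V), Add(-5, Mul(-6, V))) = Mul(O, V, Add(-5, Mul(-6, V))))
Mul(Add(Function('d')(-64, -28), 4795), Add(3007, 2344)) = Mul(Add(Mul(-1, -64, -28, Add(5, Mul(6, -28))), 4795), Add(3007, 2344)) = Mul(Add(Mul(-1, -64, -28, Add(5, -168)), 4795), 5351) = Mul(Add(Mul(-1, -64, -28, -163), 4795), 5351) = Mul(Add(292096, 4795), 5351) = Mul(296891, 5351) = 1588663741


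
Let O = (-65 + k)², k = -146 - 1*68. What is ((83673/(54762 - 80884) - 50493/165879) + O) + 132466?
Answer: 303754740139451/1444363746 ≈ 2.1030e+5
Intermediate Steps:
k = -214 (k = -146 - 68 = -214)
O = 77841 (O = (-65 - 214)² = (-279)² = 77841)
((83673/(54762 - 80884) - 50493/165879) + O) + 132466 = ((83673/(54762 - 80884) - 50493/165879) + 77841) + 132466 = ((83673/(-26122) - 50493*1/165879) + 77841) + 132466 = ((83673*(-1/26122) - 16831/55293) + 77841) + 132466 = ((-83673/26122 - 16831/55293) + 77841) + 132466 = (-5066190571/1444363746 + 77841) + 132466 = 112425652161815/1444363746 + 132466 = 303754740139451/1444363746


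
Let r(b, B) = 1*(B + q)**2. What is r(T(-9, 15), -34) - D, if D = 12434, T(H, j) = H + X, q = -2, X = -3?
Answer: -11138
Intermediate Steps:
T(H, j) = -3 + H (T(H, j) = H - 3 = -3 + H)
r(b, B) = (-2 + B)**2 (r(b, B) = 1*(B - 2)**2 = 1*(-2 + B)**2 = (-2 + B)**2)
r(T(-9, 15), -34) - D = (-2 - 34)**2 - 1*12434 = (-36)**2 - 12434 = 1296 - 12434 = -11138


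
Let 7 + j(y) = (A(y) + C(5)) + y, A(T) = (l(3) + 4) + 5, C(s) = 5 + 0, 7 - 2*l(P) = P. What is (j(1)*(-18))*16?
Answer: -2880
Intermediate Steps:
l(P) = 7/2 - P/2
C(s) = 5
A(T) = 11 (A(T) = ((7/2 - ½*3) + 4) + 5 = ((7/2 - 3/2) + 4) + 5 = (2 + 4) + 5 = 6 + 5 = 11)
j(y) = 9 + y (j(y) = -7 + ((11 + 5) + y) = -7 + (16 + y) = 9 + y)
(j(1)*(-18))*16 = ((9 + 1)*(-18))*16 = (10*(-18))*16 = -180*16 = -2880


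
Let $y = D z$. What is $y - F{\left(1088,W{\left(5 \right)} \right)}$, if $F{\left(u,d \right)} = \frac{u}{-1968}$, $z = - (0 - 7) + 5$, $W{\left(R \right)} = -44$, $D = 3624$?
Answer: $\frac{5349092}{123} \approx 43489.0$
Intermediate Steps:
$z = 12$ ($z = - (0 - 7) + 5 = \left(-1\right) \left(-7\right) + 5 = 7 + 5 = 12$)
$F{\left(u,d \right)} = - \frac{u}{1968}$ ($F{\left(u,d \right)} = u \left(- \frac{1}{1968}\right) = - \frac{u}{1968}$)
$y = 43488$ ($y = 3624 \cdot 12 = 43488$)
$y - F{\left(1088,W{\left(5 \right)} \right)} = 43488 - \left(- \frac{1}{1968}\right) 1088 = 43488 - - \frac{68}{123} = 43488 + \frac{68}{123} = \frac{5349092}{123}$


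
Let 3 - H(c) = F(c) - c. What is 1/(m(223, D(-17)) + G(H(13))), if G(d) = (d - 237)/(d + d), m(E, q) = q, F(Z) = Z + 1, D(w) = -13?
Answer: -4/287 ≈ -0.013937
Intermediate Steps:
F(Z) = 1 + Z
H(c) = 2 (H(c) = 3 - ((1 + c) - c) = 3 - 1*1 = 3 - 1 = 2)
G(d) = (-237 + d)/(2*d) (G(d) = (-237 + d)/((2*d)) = (-237 + d)*(1/(2*d)) = (-237 + d)/(2*d))
1/(m(223, D(-17)) + G(H(13))) = 1/(-13 + (1/2)*(-237 + 2)/2) = 1/(-13 + (1/2)*(1/2)*(-235)) = 1/(-13 - 235/4) = 1/(-287/4) = -4/287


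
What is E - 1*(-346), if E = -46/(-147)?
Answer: 50908/147 ≈ 346.31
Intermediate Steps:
E = 46/147 (E = -46*(-1/147) = 46/147 ≈ 0.31293)
E - 1*(-346) = 46/147 - 1*(-346) = 46/147 + 346 = 50908/147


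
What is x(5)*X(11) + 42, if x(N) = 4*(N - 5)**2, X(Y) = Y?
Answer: 42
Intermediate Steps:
x(N) = 4*(-5 + N)**2
x(5)*X(11) + 42 = (4*(-5 + 5)**2)*11 + 42 = (4*0**2)*11 + 42 = (4*0)*11 + 42 = 0*11 + 42 = 0 + 42 = 42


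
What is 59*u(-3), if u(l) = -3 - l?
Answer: 0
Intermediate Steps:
59*u(-3) = 59*(-3 - 1*(-3)) = 59*(-3 + 3) = 59*0 = 0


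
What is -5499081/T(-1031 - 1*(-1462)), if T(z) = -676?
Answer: 5499081/676 ≈ 8134.7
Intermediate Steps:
-5499081/T(-1031 - 1*(-1462)) = -5499081/(-676) = -5499081*(-1/676) = 5499081/676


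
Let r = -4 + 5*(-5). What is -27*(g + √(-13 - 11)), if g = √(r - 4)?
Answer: 27*I*(-√33 - 2*√6) ≈ -287.38*I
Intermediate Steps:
r = -29 (r = -4 - 25 = -29)
g = I*√33 (g = √(-29 - 4) = √(-33) = I*√33 ≈ 5.7446*I)
-27*(g + √(-13 - 11)) = -27*(I*√33 + √(-13 - 11)) = -27*(I*√33 + √(-24)) = -27*(I*√33 + 2*I*√6) = -54*I*√6 - 27*I*√33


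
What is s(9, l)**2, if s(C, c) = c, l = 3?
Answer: 9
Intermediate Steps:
s(9, l)**2 = 3**2 = 9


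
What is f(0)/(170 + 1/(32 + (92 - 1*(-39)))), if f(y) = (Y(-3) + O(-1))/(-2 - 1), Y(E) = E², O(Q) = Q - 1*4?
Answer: -652/83133 ≈ -0.0078429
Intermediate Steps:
O(Q) = -4 + Q (O(Q) = Q - 4 = -4 + Q)
f(y) = -4/3 (f(y) = ((-3)² + (-4 - 1))/(-2 - 1) = (9 - 5)/(-3) = 4*(-⅓) = -4/3)
f(0)/(170 + 1/(32 + (92 - 1*(-39)))) = -4/(3*(170 + 1/(32 + (92 - 1*(-39))))) = -4/(3*(170 + 1/(32 + (92 + 39)))) = -4/(3*(170 + 1/(32 + 131))) = -4/(3*(170 + 1/163)) = -4/(3*27711/163) = -4/3*163/27711 = -652/83133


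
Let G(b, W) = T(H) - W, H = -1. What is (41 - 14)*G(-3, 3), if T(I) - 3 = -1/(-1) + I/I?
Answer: 54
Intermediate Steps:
T(I) = 5 (T(I) = 3 + (-1/(-1) + I/I) = 3 + (-1*(-1) + 1) = 3 + (1 + 1) = 3 + 2 = 5)
G(b, W) = 5 - W
(41 - 14)*G(-3, 3) = (41 - 14)*(5 - 1*3) = 27*(5 - 3) = 27*2 = 54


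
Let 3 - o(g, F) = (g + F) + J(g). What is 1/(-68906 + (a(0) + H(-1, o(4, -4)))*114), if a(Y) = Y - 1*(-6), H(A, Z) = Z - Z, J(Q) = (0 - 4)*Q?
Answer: -1/68222 ≈ -1.4658e-5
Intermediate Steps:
J(Q) = -4*Q
o(g, F) = 3 - F + 3*g (o(g, F) = 3 - ((g + F) - 4*g) = 3 - ((F + g) - 4*g) = 3 - (F - 3*g) = 3 + (-F + 3*g) = 3 - F + 3*g)
H(A, Z) = 0
a(Y) = 6 + Y (a(Y) = Y + 6 = 6 + Y)
1/(-68906 + (a(0) + H(-1, o(4, -4)))*114) = 1/(-68906 + ((6 + 0) + 0)*114) = 1/(-68906 + (6 + 0)*114) = 1/(-68906 + 6*114) = 1/(-68906 + 684) = 1/(-68222) = -1/68222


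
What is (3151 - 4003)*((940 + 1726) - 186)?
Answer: -2112960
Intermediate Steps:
(3151 - 4003)*((940 + 1726) - 186) = -852*(2666 - 186) = -852*2480 = -2112960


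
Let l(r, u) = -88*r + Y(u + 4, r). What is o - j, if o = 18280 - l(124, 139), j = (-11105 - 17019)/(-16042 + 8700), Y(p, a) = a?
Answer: 106694566/3671 ≈ 29064.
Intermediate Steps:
l(r, u) = -87*r (l(r, u) = -88*r + r = -87*r)
j = 14062/3671 (j = -28124/(-7342) = -28124*(-1/7342) = 14062/3671 ≈ 3.8306)
o = 29068 (o = 18280 - (-87)*124 = 18280 - 1*(-10788) = 18280 + 10788 = 29068)
o - j = 29068 - 1*14062/3671 = 29068 - 14062/3671 = 106694566/3671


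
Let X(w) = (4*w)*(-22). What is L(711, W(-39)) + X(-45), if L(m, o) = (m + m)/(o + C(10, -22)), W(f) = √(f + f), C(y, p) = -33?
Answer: 1524798/389 - 474*I*√78/389 ≈ 3919.8 - 10.762*I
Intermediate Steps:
W(f) = √2*√f (W(f) = √(2*f) = √2*√f)
L(m, o) = 2*m/(-33 + o) (L(m, o) = (m + m)/(o - 33) = (2*m)/(-33 + o) = 2*m/(-33 + o))
X(w) = -88*w
L(711, W(-39)) + X(-45) = 2*711/(-33 + √2*√(-39)) - 88*(-45) = 2*711/(-33 + √2*(I*√39)) + 3960 = 2*711/(-33 + I*√78) + 3960 = 1422/(-33 + I*√78) + 3960 = 3960 + 1422/(-33 + I*√78)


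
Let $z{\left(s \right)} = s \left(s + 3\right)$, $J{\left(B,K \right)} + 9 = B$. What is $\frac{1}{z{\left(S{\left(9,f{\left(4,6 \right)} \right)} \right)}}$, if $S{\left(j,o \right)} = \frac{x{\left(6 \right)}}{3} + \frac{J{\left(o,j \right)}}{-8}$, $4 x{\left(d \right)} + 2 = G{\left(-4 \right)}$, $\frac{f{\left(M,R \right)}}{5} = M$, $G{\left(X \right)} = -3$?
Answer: $- \frac{576}{1247} \approx -0.46191$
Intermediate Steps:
$f{\left(M,R \right)} = 5 M$
$J{\left(B,K \right)} = -9 + B$
$x{\left(d \right)} = - \frac{5}{4}$ ($x{\left(d \right)} = - \frac{1}{2} + \frac{1}{4} \left(-3\right) = - \frac{1}{2} - \frac{3}{4} = - \frac{5}{4}$)
$S{\left(j,o \right)} = \frac{17}{24} - \frac{o}{8}$ ($S{\left(j,o \right)} = - \frac{5}{4 \cdot 3} + \frac{-9 + o}{-8} = \left(- \frac{5}{4}\right) \frac{1}{3} + \left(-9 + o\right) \left(- \frac{1}{8}\right) = - \frac{5}{12} - \left(- \frac{9}{8} + \frac{o}{8}\right) = \frac{17}{24} - \frac{o}{8}$)
$z{\left(s \right)} = s \left(3 + s\right)$
$\frac{1}{z{\left(S{\left(9,f{\left(4,6 \right)} \right)} \right)}} = \frac{1}{\left(\frac{17}{24} - \frac{5 \cdot 4}{8}\right) \left(3 + \left(\frac{17}{24} - \frac{5 \cdot 4}{8}\right)\right)} = \frac{1}{\left(\frac{17}{24} - \frac{5}{2}\right) \left(3 + \left(\frac{17}{24} - \frac{5}{2}\right)\right)} = \frac{1}{\left(- \frac{43}{24}\right) \left(3 - \frac{43}{24}\right)} = \frac{1}{\left(- \frac{43}{24}\right) \frac{29}{24}} = \frac{1}{- \frac{1247}{576}} = - \frac{576}{1247}$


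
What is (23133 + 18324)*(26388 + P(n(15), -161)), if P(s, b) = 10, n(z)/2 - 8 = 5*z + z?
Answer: 1094381886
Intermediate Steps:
n(z) = 16 + 12*z (n(z) = 16 + 2*(5*z + z) = 16 + 2*(6*z) = 16 + 12*z)
(23133 + 18324)*(26388 + P(n(15), -161)) = (23133 + 18324)*(26388 + 10) = 41457*26398 = 1094381886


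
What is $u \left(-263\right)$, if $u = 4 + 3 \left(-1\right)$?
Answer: $-263$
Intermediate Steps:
$u = 1$ ($u = 4 - 3 = 1$)
$u \left(-263\right) = 1 \left(-263\right) = -263$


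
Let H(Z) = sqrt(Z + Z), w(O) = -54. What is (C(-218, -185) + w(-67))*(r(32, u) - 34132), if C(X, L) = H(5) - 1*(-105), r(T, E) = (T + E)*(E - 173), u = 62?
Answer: -2272866 - 44566*sqrt(10) ≈ -2.4138e+6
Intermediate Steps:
H(Z) = sqrt(2)*sqrt(Z) (H(Z) = sqrt(2*Z) = sqrt(2)*sqrt(Z))
r(T, E) = (-173 + E)*(E + T) (r(T, E) = (E + T)*(-173 + E) = (-173 + E)*(E + T))
C(X, L) = 105 + sqrt(10) (C(X, L) = sqrt(2)*sqrt(5) - 1*(-105) = sqrt(10) + 105 = 105 + sqrt(10))
(C(-218, -185) + w(-67))*(r(32, u) - 34132) = ((105 + sqrt(10)) - 54)*((62**2 - 173*62 - 173*32 + 62*32) - 34132) = (51 + sqrt(10))*((3844 - 10726 - 5536 + 1984) - 34132) = (51 + sqrt(10))*(-10434 - 34132) = (51 + sqrt(10))*(-44566) = -2272866 - 44566*sqrt(10)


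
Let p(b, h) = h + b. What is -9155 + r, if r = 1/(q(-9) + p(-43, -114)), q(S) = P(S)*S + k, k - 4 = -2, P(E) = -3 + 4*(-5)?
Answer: -476059/52 ≈ -9155.0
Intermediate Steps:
P(E) = -23 (P(E) = -3 - 20 = -23)
k = 2 (k = 4 - 2 = 2)
p(b, h) = b + h
q(S) = 2 - 23*S (q(S) = -23*S + 2 = 2 - 23*S)
r = 1/52 (r = 1/((2 - 23*(-9)) + (-43 - 114)) = 1/((2 + 207) - 157) = 1/(209 - 157) = 1/52 ≈ 0.019231)
-9155 + r = -9155 + 1/52 = -476059/52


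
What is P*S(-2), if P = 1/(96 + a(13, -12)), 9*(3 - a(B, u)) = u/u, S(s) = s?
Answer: -9/445 ≈ -0.020225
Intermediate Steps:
a(B, u) = 26/9 (a(B, u) = 3 - u/(9*u) = 3 - ⅑*1 = 3 - ⅑ = 26/9)
P = 9/890 (P = 1/(96 + 26/9) = 1/(890/9) = 9/890 ≈ 0.010112)
P*S(-2) = (9/890)*(-2) = -9/445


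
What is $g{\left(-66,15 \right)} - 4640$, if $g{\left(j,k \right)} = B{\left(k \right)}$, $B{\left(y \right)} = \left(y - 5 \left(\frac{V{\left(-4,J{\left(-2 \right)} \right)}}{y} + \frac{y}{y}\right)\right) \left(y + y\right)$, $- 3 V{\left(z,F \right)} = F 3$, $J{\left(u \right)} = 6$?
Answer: $-4280$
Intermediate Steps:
$V{\left(z,F \right)} = - F$ ($V{\left(z,F \right)} = - \frac{F 3}{3} = - \frac{3 F}{3} = - F$)
$B{\left(y \right)} = 2 y \left(-5 + y + \frac{30}{y}\right)$ ($B{\left(y \right)} = \left(y - 5 \left(\frac{\left(-1\right) 6}{y} + \frac{y}{y}\right)\right) \left(y + y\right) = \left(y - 5 \left(- \frac{6}{y} + 1\right)\right) 2 y = \left(y - 5 \left(1 - \frac{6}{y}\right)\right) 2 y = \left(y - \left(5 - \frac{30}{y}\right)\right) 2 y = \left(-5 + y + \frac{30}{y}\right) 2 y = 2 y \left(-5 + y + \frac{30}{y}\right)$)
$g{\left(j,k \right)} = 60 - 10 k + 2 k^{2}$
$g{\left(-66,15 \right)} - 4640 = \left(60 - 150 + 2 \cdot 15^{2}\right) - 4640 = \left(60 - 150 + 2 \cdot 225\right) - 4640 = \left(60 - 150 + 450\right) - 4640 = 360 - 4640 = -4280$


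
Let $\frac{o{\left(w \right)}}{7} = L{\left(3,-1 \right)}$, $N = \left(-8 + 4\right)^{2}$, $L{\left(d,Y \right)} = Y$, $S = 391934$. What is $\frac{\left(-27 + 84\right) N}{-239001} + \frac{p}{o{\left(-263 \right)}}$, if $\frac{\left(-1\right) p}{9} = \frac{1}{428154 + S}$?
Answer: $- \frac{13116017}{3438628984} \approx -0.0038143$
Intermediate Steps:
$N = 16$ ($N = \left(-4\right)^{2} = 16$)
$o{\left(w \right)} = -7$ ($o{\left(w \right)} = 7 \left(-1\right) = -7$)
$p = - \frac{9}{820088}$ ($p = - \frac{9}{428154 + 391934} = - \frac{9}{820088} \approx -1.0974 \cdot 10^{-5}$)
$\frac{\left(-27 + 84\right) N}{-239001} + \frac{p}{o{\left(-263 \right)}} = \frac{\left(-27 + 84\right) 16}{-239001} - \frac{9}{820088 \left(-7\right)} = 57 \cdot 16 \left(- \frac{1}{239001}\right) - - \frac{9}{5740616} = 912 \left(- \frac{1}{239001}\right) + \frac{9}{5740616} = - \frac{16}{4193} + \frac{9}{5740616} = - \frac{13116017}{3438628984}$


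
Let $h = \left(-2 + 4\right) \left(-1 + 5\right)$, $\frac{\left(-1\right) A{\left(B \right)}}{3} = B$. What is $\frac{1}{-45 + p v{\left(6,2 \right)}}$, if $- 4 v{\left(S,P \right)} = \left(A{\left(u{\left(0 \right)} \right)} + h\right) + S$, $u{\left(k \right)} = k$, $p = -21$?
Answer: $\frac{2}{57} \approx 0.035088$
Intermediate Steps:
$A{\left(B \right)} = - 3 B$
$h = 8$ ($h = 2 \cdot 4 = 8$)
$v{\left(S,P \right)} = -2 - \frac{S}{4}$ ($v{\left(S,P \right)} = - \frac{\left(\left(-3\right) 0 + 8\right) + S}{4} = - \frac{\left(0 + 8\right) + S}{4} = - \frac{8 + S}{4} = -2 - \frac{S}{4}$)
$\frac{1}{-45 + p v{\left(6,2 \right)}} = \frac{1}{-45 - 21 \left(-2 - \frac{3}{2}\right)} = \frac{1}{-45 - - \frac{147}{2}} = \frac{1}{-45 + \frac{147}{2}} = \frac{1}{\frac{57}{2}} = \frac{2}{57}$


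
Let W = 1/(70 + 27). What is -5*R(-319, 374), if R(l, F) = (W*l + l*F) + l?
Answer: 58019720/97 ≈ 5.9814e+5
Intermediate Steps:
W = 1/97 ≈ 0.010309
R(l, F) = 98*l/97 + F*l (R(l, F) = (l/97 + l*F) + l = (l/97 + F*l) + l = 98*l/97 + F*l)
-5*R(-319, 374) = -5*(-319)*(98 + 97*374)/97 = -5*(-319)*(98 + 36278)/97 = -5*(-319)*36376/97 = -5*(-11603944/97) = 58019720/97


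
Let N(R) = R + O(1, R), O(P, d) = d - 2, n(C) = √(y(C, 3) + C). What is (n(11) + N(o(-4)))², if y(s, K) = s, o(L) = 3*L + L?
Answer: (34 - √22)² ≈ 859.05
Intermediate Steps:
o(L) = 4*L
n(C) = √2*√C (n(C) = √(C + C) = √(2*C) = √2*√C)
O(P, d) = -2 + d
N(R) = -2 + 2*R (N(R) = R + (-2 + R) = -2 + 2*R)
(n(11) + N(o(-4)))² = (√2*√11 + (-2 + 2*(4*(-4))))² = (√22 + (-2 + 2*(-16)))² = (√22 + (-2 - 32))² = (√22 - 34)² = (-34 + √22)²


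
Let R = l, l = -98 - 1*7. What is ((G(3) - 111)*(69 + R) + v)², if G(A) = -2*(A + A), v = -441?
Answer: 15896169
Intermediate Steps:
G(A) = -4*A
l = -105 (l = -98 - 7 = -105)
R = -105
((G(3) - 111)*(69 + R) + v)² = ((-4*3 - 111)*(69 - 105) - 441)² = ((-12 - 111)*(-36) - 441)² = (-123*(-36) - 441)² = (4428 - 441)² = 3987² = 15896169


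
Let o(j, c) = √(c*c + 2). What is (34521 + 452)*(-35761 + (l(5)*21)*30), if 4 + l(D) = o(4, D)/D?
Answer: -1338801413 + 13219794*√3 ≈ -1.3159e+9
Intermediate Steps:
o(j, c) = √(2 + c²) (o(j, c) = √(c² + 2) = √(2 + c²))
l(D) = -4 + √(2 + D²)/D
(34521 + 452)*(-35761 + (l(5)*21)*30) = (34521 + 452)*(-35761 + ((-4 + √(2 + 5²)/5)*21)*30) = 34973*(-35761 + ((-4 + √(2 + 25)/5)*21)*30) = 34973*(-35761 + ((-4 + √27/5)*21)*30) = 34973*(-35761 + ((-4 + (3*√3)/5)*21)*30) = 34973*(-35761 + ((-4 + 3*√3/5)*21)*30) = 34973*(-35761 + (-84 + 63*√3/5)*30) = 34973*(-35761 + (-2520 + 378*√3)) = 34973*(-38281 + 378*√3) = -1338801413 + 13219794*√3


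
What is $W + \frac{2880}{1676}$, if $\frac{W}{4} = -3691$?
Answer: $- \frac{6185396}{419} \approx -14762.0$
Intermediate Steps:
$W = -14764$ ($W = 4 \left(-3691\right) = -14764$)
$W + \frac{2880}{1676} = -14764 + \frac{2880}{1676} = -14764 + 2880 \cdot \frac{1}{1676} = -14764 + \frac{720}{419} = - \frac{6185396}{419}$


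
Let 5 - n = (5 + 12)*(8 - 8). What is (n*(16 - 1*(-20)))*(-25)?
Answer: -4500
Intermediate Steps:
n = 5 (n = 5 - (5 + 12)*(8 - 8) = 5 - 17*0 = 5 - 1*0 = 5 + 0 = 5)
(n*(16 - 1*(-20)))*(-25) = (5*(16 - 1*(-20)))*(-25) = (5*(16 + 20))*(-25) = (5*36)*(-25) = 180*(-25) = -4500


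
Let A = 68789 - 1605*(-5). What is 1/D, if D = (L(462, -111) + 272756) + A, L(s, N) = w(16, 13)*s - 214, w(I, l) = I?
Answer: 1/356748 ≈ 2.8031e-6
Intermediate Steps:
L(s, N) = -214 + 16*s (L(s, N) = 16*s - 214 = -214 + 16*s)
A = 76814 (A = 68789 - 1*(-8025) = 68789 + 8025 = 76814)
D = 356748 (D = ((-214 + 16*462) + 272756) + 76814 = ((-214 + 7392) + 272756) + 76814 = (7178 + 272756) + 76814 = 279934 + 76814 = 356748)
1/D = 1/356748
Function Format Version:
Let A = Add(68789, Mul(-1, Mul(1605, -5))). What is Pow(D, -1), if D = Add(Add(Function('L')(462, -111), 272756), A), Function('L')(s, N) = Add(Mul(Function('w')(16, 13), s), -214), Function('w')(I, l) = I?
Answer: Rational(1, 356748) ≈ 2.8031e-6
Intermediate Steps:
Function('L')(s, N) = Add(-214, Mul(16, s)) (Function('L')(s, N) = Add(Mul(16, s), -214) = Add(-214, Mul(16, s)))
A = 76814 (A = Add(68789, Mul(-1, -8025)) = Add(68789, 8025) = 76814)
D = 356748 (D = Add(Add(Add(-214, Mul(16, 462)), 272756), 76814) = Add(Add(Add(-214, 7392), 272756), 76814) = Add(Add(7178, 272756), 76814) = Add(279934, 76814) = 356748)
Pow(D, -1) = Pow(356748, -1) = Rational(1, 356748)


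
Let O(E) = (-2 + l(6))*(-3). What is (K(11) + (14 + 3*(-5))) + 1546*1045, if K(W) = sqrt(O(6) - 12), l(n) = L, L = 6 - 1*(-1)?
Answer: 1615569 + 3*I*sqrt(3) ≈ 1.6156e+6 + 5.1962*I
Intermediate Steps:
L = 7 (L = 6 + 1 = 7)
l(n) = 7
O(E) = -15 (O(E) = (-2 + 7)*(-3) = 5*(-3) = -15)
K(W) = 3*I*sqrt(3) (K(W) = sqrt(-15 - 12) = sqrt(-27) = 3*I*sqrt(3))
(K(11) + (14 + 3*(-5))) + 1546*1045 = (3*I*sqrt(3) + (14 + 3*(-5))) + 1546*1045 = (3*I*sqrt(3) + (14 - 15)) + 1615570 = (3*I*sqrt(3) - 1) + 1615570 = (-1 + 3*I*sqrt(3)) + 1615570 = 1615569 + 3*I*sqrt(3)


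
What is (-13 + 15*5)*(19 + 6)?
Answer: 1550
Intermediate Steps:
(-13 + 15*5)*(19 + 6) = (-13 + 75)*25 = 62*25 = 1550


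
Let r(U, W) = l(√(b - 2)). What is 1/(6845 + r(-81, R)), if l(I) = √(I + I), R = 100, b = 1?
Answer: 1/(6845 + √2*√I) ≈ 0.00014607 - 2.1e-8*I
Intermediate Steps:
l(I) = √2*√I (l(I) = √(2*I) = √2*√I)
r(U, W) = √2*√I (r(U, W) = √2*√(√(1 - 2)) = √2*√(√(-1)) = √2*√I)
1/(6845 + r(-81, R)) = 1/(6845 + (1 + I)) = 1/(6846 + I) = (6846 - I)/46867717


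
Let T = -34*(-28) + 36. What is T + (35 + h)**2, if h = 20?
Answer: 4013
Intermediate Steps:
T = 988 (T = 952 + 36 = 988)
T + (35 + h)**2 = 988 + (35 + 20)**2 = 988 + 55**2 = 988 + 3025 = 4013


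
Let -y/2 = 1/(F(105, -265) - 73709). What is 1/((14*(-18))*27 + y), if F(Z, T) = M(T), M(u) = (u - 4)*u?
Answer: -1212/8246447 ≈ -0.00014697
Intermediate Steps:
M(u) = u*(-4 + u) (M(u) = (-4 + u)*u = u*(-4 + u))
F(Z, T) = T*(-4 + T)
y = 1/1212 (y = -2/(-265*(-4 - 265) - 73709) = -2/(-265*(-269) - 73709) = -2/(71285 - 73709) = -2/(-2424) = -2*(-1/2424) = 1/1212 ≈ 0.00082508)
1/((14*(-18))*27 + y) = 1/((14*(-18))*27 + 1/1212) = 1/(-252*27 + 1/1212) = 1/(-6804 + 1/1212) = 1/(-8246447/1212) = -1212/8246447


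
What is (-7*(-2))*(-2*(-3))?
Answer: 84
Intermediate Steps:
(-7*(-2))*(-2*(-3)) = 14*6 = 84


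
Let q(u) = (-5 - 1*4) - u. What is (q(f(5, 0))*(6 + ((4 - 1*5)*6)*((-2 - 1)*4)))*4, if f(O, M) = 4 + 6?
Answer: -5928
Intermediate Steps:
f(O, M) = 10
q(u) = -9 - u (q(u) = (-5 - 4) - u = -9 - u)
(q(f(5, 0))*(6 + ((4 - 1*5)*6)*((-2 - 1)*4)))*4 = ((-9 - 1*10)*(6 + ((4 - 1*5)*6)*((-2 - 1)*4)))*4 = ((-9 - 10)*(6 + ((4 - 5)*6)*(-3*4)))*4 = -19*(6 - 1*6*(-12))*4 = -19*(6 - 6*(-12))*4 = -19*(6 + 72)*4 = -19*78*4 = -1482*4 = -5928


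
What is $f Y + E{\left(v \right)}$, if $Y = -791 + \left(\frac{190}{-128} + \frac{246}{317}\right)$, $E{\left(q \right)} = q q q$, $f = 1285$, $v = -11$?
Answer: $- \frac{20666903343}{20288} \approx -1.0187 \cdot 10^{6}$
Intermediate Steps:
$E{\left(q \right)} = q^{3}$ ($E{\left(q \right)} = q^{2} q = q^{3}$)
$Y = - \frac{16062179}{20288}$ ($Y = -791 + \left(190 \left(- \frac{1}{128}\right) + 246 \cdot \frac{1}{317}\right) = -791 + \left(- \frac{95}{64} + \frac{246}{317}\right) = -791 - \frac{14371}{20288} = - \frac{16062179}{20288} \approx -791.71$)
$f Y + E{\left(v \right)} = 1285 \left(- \frac{16062179}{20288}\right) + \left(-11\right)^{3} = - \frac{20639900015}{20288} - 1331 = - \frac{20666903343}{20288}$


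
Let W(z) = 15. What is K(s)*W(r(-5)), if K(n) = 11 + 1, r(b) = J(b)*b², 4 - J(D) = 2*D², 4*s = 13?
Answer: 180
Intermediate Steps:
s = 13/4 (s = (¼)*13 = 13/4 ≈ 3.2500)
J(D) = 4 - 2*D²
r(b) = b²*(4 - 2*b²) (r(b) = (4 - 2*b²)*b² = b²*(4 - 2*b²))
K(n) = 12
K(s)*W(r(-5)) = 12*15 = 180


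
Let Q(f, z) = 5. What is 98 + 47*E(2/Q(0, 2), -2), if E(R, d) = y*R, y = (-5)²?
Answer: 568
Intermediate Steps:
y = 25
E(R, d) = 25*R
98 + 47*E(2/Q(0, 2), -2) = 98 + 47*(25*(2/5)) = 98 + 47*(25*(2*(⅕))) = 98 + 47*(25*(⅖)) = 98 + 47*10 = 98 + 470 = 568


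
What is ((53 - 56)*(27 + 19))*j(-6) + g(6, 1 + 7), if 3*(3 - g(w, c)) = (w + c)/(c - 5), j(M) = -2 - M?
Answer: -4955/9 ≈ -550.56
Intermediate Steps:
g(w, c) = 3 - (c + w)/(3*(-5 + c)) (g(w, c) = 3 - (w + c)/(3*(c - 5)) = 3 - (c + w)/(3*(-5 + c)))
((53 - 56)*(27 + 19))*j(-6) + g(6, 1 + 7) = ((53 - 56)*(27 + 19))*(-2 - 1*(-6)) + (-45 - 1*6 + 8*(1 + 7))/(3*(-5 + (1 + 7))) = (-3*46)*(-2 + 6) + (-45 - 6 + 8*8)/(3*(-5 + 8)) = -138*4 + (⅓)*(-45 - 6 + 64)/3 = -552 + (⅓)*(⅓)*13 = -552 + 13/9 = -4955/9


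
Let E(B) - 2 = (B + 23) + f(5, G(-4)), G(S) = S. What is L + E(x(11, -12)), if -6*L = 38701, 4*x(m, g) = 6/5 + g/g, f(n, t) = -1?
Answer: -385537/60 ≈ -6425.6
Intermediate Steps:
x(m, g) = 11/20 (x(m, g) = (6/5 + g/g)/4 = (6*(⅕) + 1)/4 = (6/5 + 1)/4 = (¼)*(11/5) = 11/20)
L = -38701/6 (L = -⅙*38701 = -38701/6 ≈ -6450.2)
E(B) = 24 + B (E(B) = 2 + ((B + 23) - 1) = 2 + ((23 + B) - 1) = 2 + (22 + B) = 24 + B)
L + E(x(11, -12)) = -38701/6 + (24 + 11/20) = -38701/6 + 491/20 = -385537/60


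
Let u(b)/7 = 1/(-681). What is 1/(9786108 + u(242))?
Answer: 681/6664339541 ≈ 1.0219e-7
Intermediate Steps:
u(b) = -7/681 (u(b) = 7/(-681) = 7*(-1/681) = -7/681)
1/(9786108 + u(242)) = 1/(9786108 - 7/681) = 1/(6664339541/681) = 681/6664339541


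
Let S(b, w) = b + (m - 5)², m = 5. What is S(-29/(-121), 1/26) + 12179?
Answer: 1473688/121 ≈ 12179.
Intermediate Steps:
S(b, w) = b (S(b, w) = b + (5 - 5)² = b + 0² = b + 0 = b)
S(-29/(-121), 1/26) + 12179 = -29/(-121) + 12179 = -29*(-1/121) + 12179 = 29/121 + 12179 = 1473688/121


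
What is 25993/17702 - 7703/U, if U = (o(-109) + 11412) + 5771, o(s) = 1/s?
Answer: 8455102056/8288722523 ≈ 1.0201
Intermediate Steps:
U = 1872946/109 (U = (1/(-109) + 11412) + 5771 = (-1/109 + 11412) + 5771 = 1243907/109 + 5771 = 1872946/109 ≈ 17183.)
25993/17702 - 7703/U = 25993/17702 - 7703/1872946/109 = 25993*(1/17702) - 7703*109/1872946 = 25993/17702 - 839627/1872946 = 8455102056/8288722523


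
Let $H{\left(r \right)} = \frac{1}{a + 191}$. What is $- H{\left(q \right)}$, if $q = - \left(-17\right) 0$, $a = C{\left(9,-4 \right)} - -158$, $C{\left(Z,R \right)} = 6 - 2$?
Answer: $- \frac{1}{353} \approx -0.0028329$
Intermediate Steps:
$C{\left(Z,R \right)} = 4$ ($C{\left(Z,R \right)} = 6 - 2 = 4$)
$a = 162$ ($a = 4 - -158 = 4 + 158 = 162$)
$q = 0$ ($q = \left(-1\right) 0 = 0$)
$H{\left(r \right)} = \frac{1}{353}$ ($H{\left(r \right)} = \frac{1}{162 + 191} = \frac{1}{353}$)
$- H{\left(q \right)} = \left(-1\right) \frac{1}{353} = - \frac{1}{353}$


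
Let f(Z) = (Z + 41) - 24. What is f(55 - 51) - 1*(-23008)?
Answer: 23029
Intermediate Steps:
f(Z) = 17 + Z (f(Z) = (41 + Z) - 24 = 17 + Z)
f(55 - 51) - 1*(-23008) = (17 + (55 - 51)) - 1*(-23008) = (17 + 4) + 23008 = 21 + 23008 = 23029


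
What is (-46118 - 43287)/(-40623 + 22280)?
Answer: 89405/18343 ≈ 4.8741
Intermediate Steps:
(-46118 - 43287)/(-40623 + 22280) = -89405/(-18343) = -89405*(-1/18343) = 89405/18343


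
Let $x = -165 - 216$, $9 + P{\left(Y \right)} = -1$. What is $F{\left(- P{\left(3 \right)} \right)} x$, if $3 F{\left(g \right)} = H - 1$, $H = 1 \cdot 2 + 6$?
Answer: $-889$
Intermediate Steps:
$H = 8$ ($H = 2 + 6 = 8$)
$P{\left(Y \right)} = -10$ ($P{\left(Y \right)} = -9 - 1 = -10$)
$x = -381$ ($x = -165 - 216 = -381$)
$F{\left(g \right)} = \frac{7}{3}$ ($F{\left(g \right)} = \frac{8 - 1}{3} = \frac{1}{3} \cdot 7 = \frac{7}{3}$)
$F{\left(- P{\left(3 \right)} \right)} x = \frac{7}{3} \left(-381\right) = -889$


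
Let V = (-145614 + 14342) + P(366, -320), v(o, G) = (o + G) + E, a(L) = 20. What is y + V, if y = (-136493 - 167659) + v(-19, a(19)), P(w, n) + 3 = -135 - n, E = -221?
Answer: -435462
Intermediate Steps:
v(o, G) = -221 + G + o (v(o, G) = (o + G) - 221 = (G + o) - 221 = -221 + G + o)
P(w, n) = -138 - n (P(w, n) = -3 + (-135 - n) = -138 - n)
y = -304372 (y = (-136493 - 167659) + (-221 + 20 - 19) = -304152 - 220 = -304372)
V = -131090 (V = (-145614 + 14342) + (-138 - 1*(-320)) = -131272 + (-138 + 320) = -131272 + 182 = -131090)
y + V = -304372 - 131090 = -435462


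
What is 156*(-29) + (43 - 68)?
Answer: -4549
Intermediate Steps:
156*(-29) + (43 - 68) = -4524 - 25 = -4549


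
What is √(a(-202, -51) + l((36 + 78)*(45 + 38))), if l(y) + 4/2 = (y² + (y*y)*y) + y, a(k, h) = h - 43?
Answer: √847217137938 ≈ 9.2044e+5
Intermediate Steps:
a(k, h) = -43 + h
l(y) = -2 + y + y² + y³ (l(y) = -2 + ((y² + (y*y)*y) + y) = -2 + ((y² + y²*y) + y) = -2 + ((y² + y³) + y) = -2 + (y + y² + y³) = -2 + y + y² + y³)
√(a(-202, -51) + l((36 + 78)*(45 + 38))) = √((-43 - 51) + (-2 + (36 + 78)*(45 + 38) + ((36 + 78)*(45 + 38))² + ((36 + 78)*(45 + 38))³)) = √(-94 + (-2 + 114*83 + (114*83)² + (114*83)³)) = √(-94 + (-2 + 9462 + 9462² + 9462³)) = √(-94 + (-2 + 9462 + 89529444 + 847127599128)) = √(-94 + 847217138032) = √847217137938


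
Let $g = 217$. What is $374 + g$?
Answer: $591$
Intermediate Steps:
$374 + g = 374 + 217 = 591$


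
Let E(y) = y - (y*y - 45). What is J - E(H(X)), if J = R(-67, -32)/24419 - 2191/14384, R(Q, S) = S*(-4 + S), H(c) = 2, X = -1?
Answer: -15140376189/351242896 ≈ -43.105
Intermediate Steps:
E(y) = 45 + y - y² (E(y) = y - (y² - 45) = y - (-45 + y²) = y + (45 - y²) = 45 + y - y²)
J = -36931661/351242896 (J = -32*(-4 - 32)/24419 - 2191/14384 = -32*(-36)*(1/24419) - 2191*1/14384 = 1152*(1/24419) - 2191/14384 = 1152/24419 - 2191/14384 = -36931661/351242896 ≈ -0.10515)
J - E(H(X)) = -36931661/351242896 - (45 + 2 - 1*2²) = -36931661/351242896 - (45 + 2 - 1*4) = -36931661/351242896 - (45 + 2 - 4) = -36931661/351242896 - 1*43 = -36931661/351242896 - 43 = -15140376189/351242896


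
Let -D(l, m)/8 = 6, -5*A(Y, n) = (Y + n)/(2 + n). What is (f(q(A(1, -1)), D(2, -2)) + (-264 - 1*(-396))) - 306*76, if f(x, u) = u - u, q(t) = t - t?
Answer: -23124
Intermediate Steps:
A(Y, n) = -(Y + n)/(5*(2 + n))
D(l, m) = -48 (D(l, m) = -8*6 = -48)
q(t) = 0
f(x, u) = 0
(f(q(A(1, -1)), D(2, -2)) + (-264 - 1*(-396))) - 306*76 = (0 + (-264 - 1*(-396))) - 306*76 = (0 + (-264 + 396)) - 23256 = (0 + 132) - 23256 = 132 - 23256 = -23124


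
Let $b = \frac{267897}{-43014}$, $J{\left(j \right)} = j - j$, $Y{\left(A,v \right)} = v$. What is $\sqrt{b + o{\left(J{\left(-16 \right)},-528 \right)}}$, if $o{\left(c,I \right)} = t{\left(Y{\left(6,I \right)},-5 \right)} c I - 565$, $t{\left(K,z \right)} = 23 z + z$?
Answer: $\frac{i \sqrt{117432076922}}{14338} \approx 23.9 i$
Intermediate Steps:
$t{\left(K,z \right)} = 24 z$
$J{\left(j \right)} = 0$
$o{\left(c,I \right)} = -565 - 120 I c$ ($o{\left(c,I \right)} = 24 \left(-5\right) c I - 565 = - 120 c I - 565 = - 120 I c - 565 = -565 - 120 I c$)
$b = - \frac{89299}{14338}$ ($b = 267897 \left(- \frac{1}{43014}\right) = - \frac{89299}{14338} \approx -6.2281$)
$\sqrt{b + o{\left(J{\left(-16 \right)},-528 \right)}} = \sqrt{- \frac{89299}{14338} - \left(565 - 0\right)} = \sqrt{- \frac{89299}{14338} + \left(-565 + 0\right)} = \sqrt{- \frac{89299}{14338} - 565} = \sqrt{- \frac{8190269}{14338}} = \frac{i \sqrt{117432076922}}{14338}$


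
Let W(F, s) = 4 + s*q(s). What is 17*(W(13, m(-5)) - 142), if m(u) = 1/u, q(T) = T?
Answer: -58633/25 ≈ -2345.3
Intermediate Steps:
m(u) = 1/u
W(F, s) = 4 + s² (W(F, s) = 4 + s*s = 4 + s²)
17*(W(13, m(-5)) - 142) = 17*((4 + (1/(-5))²) - 142) = 17*((4 + (-⅕)²) - 142) = 17*((4 + 1/25) - 142) = 17*(101/25 - 142) = 17*(-3449/25) = -58633/25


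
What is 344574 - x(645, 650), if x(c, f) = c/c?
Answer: 344573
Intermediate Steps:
x(c, f) = 1
344574 - x(645, 650) = 344574 - 1*1 = 344574 - 1 = 344573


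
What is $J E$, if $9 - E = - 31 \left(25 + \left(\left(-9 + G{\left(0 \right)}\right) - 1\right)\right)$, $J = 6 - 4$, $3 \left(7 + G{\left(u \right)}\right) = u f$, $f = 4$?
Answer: $514$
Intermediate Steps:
$G{\left(u \right)} = -7 + \frac{4 u}{3}$ ($G{\left(u \right)} = -7 + \frac{u 4}{3} = -7 + \frac{4 u}{3}$)
$J = 2$
$E = 257$ ($E = 9 - - 31 \left(25 + \left(\left(-9 + \left(-7 + \frac{4}{3} \cdot 0\right)\right) - 1\right)\right) = 9 - - 31 \left(25 + \left(\left(-9 + \left(-7 + 0\right)\right) - 1\right)\right) = 9 - - 31 \left(25 - 17\right) = 9 - \left(-31\right) 8 = 9 - -248 = 9 + 248 = 257$)
$J E = 2 \cdot 257 = 514$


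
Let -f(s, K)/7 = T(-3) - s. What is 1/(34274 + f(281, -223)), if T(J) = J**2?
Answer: 1/36178 ≈ 2.7641e-5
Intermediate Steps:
f(s, K) = -63 + 7*s (f(s, K) = -7*((-3)**2 - s) = -7*(9 - s) = -63 + 7*s)
1/(34274 + f(281, -223)) = 1/(34274 + (-63 + 7*281)) = 1/(34274 + (-63 + 1967)) = 1/(34274 + 1904) = 1/36178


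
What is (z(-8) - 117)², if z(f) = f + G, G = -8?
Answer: 17689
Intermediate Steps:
z(f) = -8 + f (z(f) = f - 8 = -8 + f)
(z(-8) - 117)² = ((-8 - 8) - 117)² = (-16 - 117)² = (-133)² = 17689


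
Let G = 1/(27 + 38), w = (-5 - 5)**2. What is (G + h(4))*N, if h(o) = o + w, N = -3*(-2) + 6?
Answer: 81132/65 ≈ 1248.2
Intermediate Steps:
N = 12 (N = 6 + 6 = 12)
w = 100 (w = (-10)**2 = 100)
G = 1/65 ≈ 0.015385
h(o) = 100 + o (h(o) = o + 100 = 100 + o)
(G + h(4))*N = (1/65 + (100 + 4))*12 = (1/65 + 104)*12 = (6761/65)*12 = 81132/65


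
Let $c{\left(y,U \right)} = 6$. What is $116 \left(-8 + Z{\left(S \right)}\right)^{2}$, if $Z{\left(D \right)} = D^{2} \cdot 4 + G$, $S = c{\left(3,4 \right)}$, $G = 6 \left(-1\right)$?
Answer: $1960400$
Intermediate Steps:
$G = -6$
$S = 6$
$Z{\left(D \right)} = -6 + 4 D^{2}$ ($Z{\left(D \right)} = D^{2} \cdot 4 - 6 = 4 D^{2} - 6 = -6 + 4 D^{2}$)
$116 \left(-8 + Z{\left(S \right)}\right)^{2} = 116 \left(-8 - \left(6 - 4 \cdot 6^{2}\right)\right)^{2} = 116 \left(-8 + \left(-6 + 4 \cdot 36\right)\right)^{2} = 116 \left(-8 + \left(-6 + 144\right)\right)^{2} = 116 \left(-8 + 138\right)^{2} = 116 \cdot 130^{2} = 116 \cdot 16900 = 1960400$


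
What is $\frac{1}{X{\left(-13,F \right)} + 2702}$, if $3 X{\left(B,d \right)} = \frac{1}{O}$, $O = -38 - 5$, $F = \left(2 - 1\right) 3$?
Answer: $\frac{129}{348557} \approx 0.0003701$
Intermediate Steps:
$F = 3$ ($F = 1 \cdot 3 = 3$)
$O = -43$ ($O = -38 - 5 = -43$)
$X{\left(B,d \right)} = - \frac{1}{129}$ ($X{\left(B,d \right)} = \frac{1}{3 \left(-43\right)} = \frac{1}{3} \left(- \frac{1}{43}\right) = - \frac{1}{129}$)
$\frac{1}{X{\left(-13,F \right)} + 2702} = \frac{1}{- \frac{1}{129} + 2702} = \frac{1}{\frac{348557}{129}} = \frac{129}{348557}$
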